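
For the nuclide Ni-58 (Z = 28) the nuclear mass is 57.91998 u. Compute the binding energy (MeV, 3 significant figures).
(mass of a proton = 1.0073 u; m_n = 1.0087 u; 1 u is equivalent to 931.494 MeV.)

508 MeV

With 28 protons and 30 neutrons (A = 58):
Total constituent mass: 28 × 1.0073 + 30 × 1.0087 = 58.4654 u
Δm = 58.4654 − 57.91998 = 0.54542 u
E_B = 0.54542 × 931.494 = 508.055 MeV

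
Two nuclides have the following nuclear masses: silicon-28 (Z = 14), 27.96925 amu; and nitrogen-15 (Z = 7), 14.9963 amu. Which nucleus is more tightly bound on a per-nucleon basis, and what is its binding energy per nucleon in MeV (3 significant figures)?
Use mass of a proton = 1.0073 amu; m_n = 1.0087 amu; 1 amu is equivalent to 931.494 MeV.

silicon-28; 8.47 MeV/nucleon

silicon-28: Σm = 14(1.0073) + 14(1.0087) = 28.2240 amu; Δm = 0.25475 amu; E_B = 237.298 MeV; E_B/A = 8.4749 MeV
nitrogen-15: Σm = 7(1.0073) + 8(1.0087) = 15.1207 amu; Δm = 0.1244 amu; E_B = 115.88 MeV; E_B/A = 7.725 MeV
silicon-28 has the higher binding energy per nucleon, so it is the more tightly bound nucleus.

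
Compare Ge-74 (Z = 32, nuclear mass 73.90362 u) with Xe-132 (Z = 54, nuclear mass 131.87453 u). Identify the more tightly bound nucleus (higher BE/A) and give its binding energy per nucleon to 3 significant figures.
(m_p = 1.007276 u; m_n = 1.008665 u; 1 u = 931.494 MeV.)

Ge-74; 8.73 MeV/nucleon

Ge-74: Σm = 32(1.007276) + 42(1.008665) = 74.596762 u; Δm = 0.693142 u; E_B = 645.66 MeV; E_B/A = 8.725 MeV
Xe-132: Σm = 54(1.007276) + 78(1.008665) = 133.068774 u; Δm = 1.194244 u; E_B = 1112.43 MeV; E_B/A = 8.428 MeV
Ge-74 has the higher binding energy per nucleon, so it is the more tightly bound nucleus.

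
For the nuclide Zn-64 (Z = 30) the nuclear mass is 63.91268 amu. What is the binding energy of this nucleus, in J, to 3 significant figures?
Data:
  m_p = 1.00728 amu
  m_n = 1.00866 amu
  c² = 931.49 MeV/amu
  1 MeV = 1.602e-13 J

8.96e-11 J

Mass of separated nucleons = 30(1.00728) + 34(1.00866) = 30.21840 + 34.29444 = 64.51284 amu
Δm = 64.51284 − 63.91268 = 0.60016 amu
E_B = 0.60016 × 931.49 = 559.043 MeV
In joules: 559.043 MeV × 1.602e-13 J/MeV = 8.9559e-11 J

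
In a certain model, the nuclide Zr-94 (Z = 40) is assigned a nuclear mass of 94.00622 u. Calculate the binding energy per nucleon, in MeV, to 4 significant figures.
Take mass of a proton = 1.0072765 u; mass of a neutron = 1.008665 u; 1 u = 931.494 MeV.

7.459 MeV/nucleon

Z = 40, so N = A − Z = 94 − 40 = 54.
Total constituent mass: 40 × 1.0072765 + 54 × 1.008665 = 94.7589700 u
Δm = 94.7589700 − 94.00622 = 0.7527500 u
Converting to energy: 0.7527500 u × 931.494 MeV/u = 701.182 MeV
Dividing by A = 94 gives 7.459 MeV per nucleon.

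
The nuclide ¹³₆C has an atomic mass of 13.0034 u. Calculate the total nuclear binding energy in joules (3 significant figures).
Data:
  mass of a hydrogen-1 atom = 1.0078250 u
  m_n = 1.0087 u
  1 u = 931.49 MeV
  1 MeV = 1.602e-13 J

Σm = 6·m(¹H) + 7·m_n = 6.0469500 + 7.0609 = 13.1078500 u
Mass defect Δm = 13.1078500 − 13.0034 = 0.1044500 u
Converting to energy: 0.1044500 u × 931.49 MeV/u = 97.2941 MeV
In joules: 97.2941 MeV × 1.602e-13 J/MeV = 1.5587e-11 J

1.56e-11 J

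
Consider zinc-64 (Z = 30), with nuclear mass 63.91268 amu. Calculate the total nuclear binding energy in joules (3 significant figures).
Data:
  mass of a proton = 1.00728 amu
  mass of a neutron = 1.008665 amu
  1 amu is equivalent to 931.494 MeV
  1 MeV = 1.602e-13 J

With 30 protons and 34 neutrons (A = 64):
Σm = 30·m_p + 34·m_n = 30.21840 + 34.294610 = 64.513010 amu
The mass defect is 64.513010 − 63.91268 = 0.600330 amu.
Converting to energy: 0.600330 amu × 931.494 MeV/amu = 559.204 MeV
In joules: 559.204 MeV × 1.602e-13 J/MeV = 8.9584e-11 J

8.96e-11 J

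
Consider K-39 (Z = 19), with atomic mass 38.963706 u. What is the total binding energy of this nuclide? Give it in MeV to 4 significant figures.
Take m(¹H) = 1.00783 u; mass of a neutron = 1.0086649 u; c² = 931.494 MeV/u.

333.8 MeV

With 19 protons and 20 neutrons (A = 39):
Σm = 19·m(¹H) + 20·m_n = 19.14877 + 20.1732980 = 39.3220680 u
Δm = 39.3220680 − 38.963706 = 0.3583620 u
Converting to energy: 0.3583620 u × 931.494 MeV/u = 333.812 MeV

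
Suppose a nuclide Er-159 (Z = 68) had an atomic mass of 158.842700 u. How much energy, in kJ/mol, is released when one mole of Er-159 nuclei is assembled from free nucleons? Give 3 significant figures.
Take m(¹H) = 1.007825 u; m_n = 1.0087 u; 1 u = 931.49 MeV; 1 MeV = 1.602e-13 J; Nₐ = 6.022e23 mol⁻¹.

1.33e+11 kJ/mol

Σm = 68·m(¹H) + 91·m_n = 68.532100 + 91.7917 = 160.323800 u
Mass defect Δm = 160.323800 − 158.842700 = 1.481100 u
E_B = 1.481100 × 931.49 = 1379.63 MeV
Per nucleus in joules: 1379.63 MeV × 1.602e-13 J/MeV = 2.2102e-10 J
Per mole: 2.2102e-10 J × 6.022e23 mol⁻¹ = 1.3310e+14 J/mol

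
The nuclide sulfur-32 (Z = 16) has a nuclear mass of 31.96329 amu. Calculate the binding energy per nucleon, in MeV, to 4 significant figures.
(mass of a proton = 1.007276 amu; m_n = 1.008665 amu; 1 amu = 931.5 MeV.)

8.493 MeV/nucleon

Σm = 16·m_p + 16·m_n = 16.116416 + 16.138640 = 32.255056 amu
Δm = 32.255056 − 31.96329 = 0.291766 amu
Binding energy = Δm·c² = 0.291766 × 931.5 MeV/amu = 271.780 MeV
Per nucleon: 271.780 / 32 = 8.493 MeV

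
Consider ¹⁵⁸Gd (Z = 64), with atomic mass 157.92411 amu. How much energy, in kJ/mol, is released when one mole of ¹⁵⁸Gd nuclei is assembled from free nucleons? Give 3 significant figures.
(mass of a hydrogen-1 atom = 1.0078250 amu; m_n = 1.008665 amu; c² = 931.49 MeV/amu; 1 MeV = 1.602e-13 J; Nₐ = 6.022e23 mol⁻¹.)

Σm = 64·m(¹H) + 94·m_n = 64.5008000 + 94.814510 = 159.3153100 amu
Δm = 159.3153100 − 157.92411 = 1.3912000 amu
Binding energy = Δm·c² = 1.3912000 × 931.49 MeV/amu = 1295.89 MeV
Per nucleus in joules: 1295.89 MeV × 1.602e-13 J/MeV = 2.0760e-10 J
Per mole: 2.0760e-10 J × 6.022e23 mol⁻¹ = 1.2502e+14 J/mol

1.25e+11 kJ/mol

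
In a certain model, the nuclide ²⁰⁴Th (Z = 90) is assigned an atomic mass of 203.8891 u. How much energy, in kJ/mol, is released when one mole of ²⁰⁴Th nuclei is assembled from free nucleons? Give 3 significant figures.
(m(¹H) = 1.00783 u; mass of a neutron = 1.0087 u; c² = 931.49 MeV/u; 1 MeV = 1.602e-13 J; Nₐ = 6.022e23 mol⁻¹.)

With 90 protons and 114 neutrons (A = 204):
Mass of separated nucleons = 90(1.00783) + 114(1.0087) = 90.70470 + 114.9918 = 205.69650 u
Mass defect Δm = 205.69650 − 203.8891 = 1.80740 u
E_B = 1.80740 × 931.49 = 1683.58 MeV
Per nucleus in joules: 1683.58 MeV × 1.602e-13 J/MeV = 2.6971e-10 J
Per mole: 2.6971e-10 J × 6.022e23 mol⁻¹ = 1.6242e+14 J/mol

1.62e+11 kJ/mol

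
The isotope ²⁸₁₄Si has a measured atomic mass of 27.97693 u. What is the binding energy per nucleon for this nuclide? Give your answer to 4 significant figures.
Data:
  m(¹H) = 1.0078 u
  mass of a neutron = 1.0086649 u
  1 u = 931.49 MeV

Mass of separated nucleons = 14(1.0078) + 14(1.0086649) = 14.1092 + 14.1213086 = 28.2305086 u
Δm = 28.2305086 − 27.97693 = 0.2535786 u
Binding energy = Δm·c² = 0.2535786 × 931.49 MeV/u = 236.206 MeV
Dividing by A = 28 gives 8.436 MeV per nucleon.

8.436 MeV/nucleon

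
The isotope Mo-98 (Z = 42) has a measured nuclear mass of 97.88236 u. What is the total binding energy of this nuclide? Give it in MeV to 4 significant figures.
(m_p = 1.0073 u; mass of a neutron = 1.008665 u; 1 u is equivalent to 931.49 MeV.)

847.2 MeV

Σm = 42·m_p + 56·m_n = 42.3066 + 56.485240 = 98.791840 u
Δm = 98.791840 − 97.88236 = 0.909480 u
Converting to energy: 0.909480 u × 931.49 MeV/u = 847.172 MeV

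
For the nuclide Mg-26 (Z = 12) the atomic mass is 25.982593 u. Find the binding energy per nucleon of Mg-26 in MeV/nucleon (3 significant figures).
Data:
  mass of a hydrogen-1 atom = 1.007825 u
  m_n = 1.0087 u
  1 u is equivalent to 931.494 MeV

Z = 12, so N = A − Z = 26 − 12 = 14.
Σm = 12·m(¹H) + 14·m_n = 12.093900 + 14.1218 = 26.215700 u
Δm = 26.215700 − 25.982593 = 0.233107 u
E_B = 0.233107 × 931.494 = 217.138 MeV
BE/A = 217.138 MeV / 26 = 8.351 MeV/nucleon

8.35 MeV/nucleon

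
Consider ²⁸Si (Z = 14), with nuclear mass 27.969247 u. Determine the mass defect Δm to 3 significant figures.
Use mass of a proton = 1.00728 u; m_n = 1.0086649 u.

0.254 u

The nucleus contains 14 protons and 28 − 14 = 14 neutrons.
Total constituent mass: 14 × 1.00728 + 14 × 1.0086649 = 28.2232286 u
The mass defect is 28.2232286 − 27.969247 = 0.2539816 u.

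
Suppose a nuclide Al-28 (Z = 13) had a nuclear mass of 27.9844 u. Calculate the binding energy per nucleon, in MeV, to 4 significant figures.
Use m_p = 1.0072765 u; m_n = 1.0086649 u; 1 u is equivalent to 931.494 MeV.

Mass of separated nucleons = 13(1.0072765) + 15(1.0086649) = 13.0945945 + 15.1299735 = 28.2245680 u
The mass defect is 28.2245680 − 27.9844 = 0.2401680 u.
Binding energy = Δm·c² = 0.2401680 × 931.494 MeV/u = 223.715 MeV
Dividing by A = 28 gives 7.990 MeV per nucleon.

7.990 MeV/nucleon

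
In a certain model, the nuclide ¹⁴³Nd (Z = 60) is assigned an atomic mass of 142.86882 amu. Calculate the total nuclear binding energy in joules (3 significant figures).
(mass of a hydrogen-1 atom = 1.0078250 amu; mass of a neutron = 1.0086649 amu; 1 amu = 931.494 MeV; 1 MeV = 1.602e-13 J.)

With 60 protons and 83 neutrons (A = 143):
Σm = 60·m(¹H) + 83·m_n = 60.4695000 + 83.7191867 = 144.1886867 amu
The mass defect is 144.1886867 − 142.86882 = 1.3198667 amu.
E_B = 1.3198667 × 931.494 = 1229.45 MeV
In joules: 1229.45 MeV × 1.602e-13 J/MeV = 1.9696e-10 J

1.97e-10 J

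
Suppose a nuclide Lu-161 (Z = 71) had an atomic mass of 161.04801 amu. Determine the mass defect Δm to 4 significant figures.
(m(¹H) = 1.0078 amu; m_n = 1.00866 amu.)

The nucleus contains 71 protons and 161 − 71 = 90 neutrons.
Total constituent mass: 71 × 1.0078 + 90 × 1.00866 = 162.33320 amu
Mass defect Δm = 162.33320 − 161.04801 = 1.28519 amu

1.285 amu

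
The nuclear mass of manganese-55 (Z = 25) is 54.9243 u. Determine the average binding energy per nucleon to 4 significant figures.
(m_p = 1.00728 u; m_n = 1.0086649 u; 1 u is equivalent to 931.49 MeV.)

8.767 MeV/nucleon

Mass of separated nucleons = 25(1.00728) + 30(1.0086649) = 25.18200 + 30.2599470 = 55.4419470 u
Mass defect Δm = 55.4419470 − 54.9243 = 0.5176470 u
E_B = 0.5176470 × 931.49 = 482.183 MeV
BE/A = 482.183 MeV / 55 = 8.767 MeV/nucleon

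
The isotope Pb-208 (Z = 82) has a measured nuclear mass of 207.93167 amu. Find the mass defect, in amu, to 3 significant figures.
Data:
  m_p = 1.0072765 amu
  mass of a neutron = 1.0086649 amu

Mass of separated nucleons = 82(1.0072765) + 126(1.0086649) = 82.5966730 + 127.0917774 = 209.6884504 amu
Mass defect Δm = 209.6884504 − 207.93167 = 1.7567804 amu

1.76 amu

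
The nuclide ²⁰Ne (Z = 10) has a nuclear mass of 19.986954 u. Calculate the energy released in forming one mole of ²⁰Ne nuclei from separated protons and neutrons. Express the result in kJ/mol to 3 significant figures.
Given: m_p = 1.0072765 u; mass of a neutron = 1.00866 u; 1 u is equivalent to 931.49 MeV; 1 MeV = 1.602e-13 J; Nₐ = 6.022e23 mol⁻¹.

1.55e+10 kJ/mol

With 10 protons and 10 neutrons (A = 20):
Total constituent mass: 10 × 1.0072765 + 10 × 1.00866 = 20.1593650 u
Δm = 20.1593650 − 19.986954 = 0.1724110 u
E_B = 0.1724110 × 931.49 = 160.599 MeV
Per nucleus in joules: 160.599 MeV × 1.602e-13 J/MeV = 2.5728e-11 J
Per mole: 2.5728e-11 J × 6.022e23 mol⁻¹ = 1.5493e+13 J/mol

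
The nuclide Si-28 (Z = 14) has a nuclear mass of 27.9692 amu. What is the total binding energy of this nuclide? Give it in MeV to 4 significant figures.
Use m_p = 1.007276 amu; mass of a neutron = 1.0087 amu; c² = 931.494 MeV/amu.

237.0 MeV

Mass of separated nucleons = 14(1.007276) + 14(1.0087) = 14.101864 + 14.1218 = 28.223664 amu
The mass defect is 28.223664 − 27.9692 = 0.254464 amu.
Binding energy = Δm·c² = 0.254464 × 931.494 MeV/amu = 237.032 MeV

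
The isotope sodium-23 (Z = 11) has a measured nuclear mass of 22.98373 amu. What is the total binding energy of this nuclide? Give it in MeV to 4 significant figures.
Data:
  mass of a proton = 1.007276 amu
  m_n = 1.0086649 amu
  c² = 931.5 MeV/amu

186.6 MeV

Mass of separated nucleons = 11(1.007276) + 12(1.0086649) = 11.080036 + 12.1039788 = 23.1840148 amu
Mass defect Δm = 23.1840148 − 22.98373 = 0.2002848 amu
Binding energy = Δm·c² = 0.2002848 × 931.5 MeV/amu = 186.565 MeV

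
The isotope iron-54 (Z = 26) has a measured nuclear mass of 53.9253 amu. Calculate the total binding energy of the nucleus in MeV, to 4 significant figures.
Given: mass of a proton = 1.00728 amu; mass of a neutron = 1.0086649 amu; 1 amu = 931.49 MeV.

471.9 MeV

Total constituent mass: 26 × 1.00728 + 28 × 1.0086649 = 54.4318972 amu
Mass defect Δm = 54.4318972 − 53.9253 = 0.5065972 amu
E_B = 0.5065972 × 931.49 = 471.890 MeV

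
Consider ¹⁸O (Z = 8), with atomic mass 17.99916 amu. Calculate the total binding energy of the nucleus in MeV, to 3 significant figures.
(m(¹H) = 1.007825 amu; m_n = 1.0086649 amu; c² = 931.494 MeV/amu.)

With 8 protons and 10 neutrons (A = 18):
Σm = 8·m(¹H) + 10·m_n = 8.062600 + 10.0866490 = 18.1492490 amu
Δm = 18.1492490 − 17.99916 = 0.1500890 amu
Binding energy = Δm·c² = 0.1500890 × 931.494 MeV/amu = 139.807 MeV

140 MeV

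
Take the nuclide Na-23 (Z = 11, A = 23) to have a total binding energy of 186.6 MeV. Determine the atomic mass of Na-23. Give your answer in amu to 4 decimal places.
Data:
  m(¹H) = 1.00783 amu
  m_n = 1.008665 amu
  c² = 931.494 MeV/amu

22.9898 amu

Mass defect = 186.6 MeV / (931.494 MeV/amu) = 0.200323 amu
Constituent mass = 11(1.00783) + 12(1.008665) = 23.190110 amu
Atomic mass = 23.190110 − 0.200323 = 22.989787 amu ≈ 22.9898 amu (to 4 decimal places)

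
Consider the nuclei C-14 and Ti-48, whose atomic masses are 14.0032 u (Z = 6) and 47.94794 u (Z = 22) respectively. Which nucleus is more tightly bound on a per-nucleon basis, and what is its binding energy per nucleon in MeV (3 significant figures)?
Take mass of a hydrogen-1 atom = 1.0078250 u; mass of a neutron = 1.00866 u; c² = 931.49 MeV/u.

Ti-48; 8.72 MeV/nucleon

C-14: Σm = 6(1.0078250) + 8(1.00866) = 14.1162300 u; Δm = 0.1130300 u; E_B = 105.286 MeV; E_B/A = 7.520 MeV
Ti-48: Σm = 22(1.0078250) + 26(1.00866) = 48.3973100 u; Δm = 0.4493700 u; E_B = 418.58 MeV; E_B/A = 8.720 MeV
Ti-48 has the higher binding energy per nucleon, so it is the more tightly bound nucleus.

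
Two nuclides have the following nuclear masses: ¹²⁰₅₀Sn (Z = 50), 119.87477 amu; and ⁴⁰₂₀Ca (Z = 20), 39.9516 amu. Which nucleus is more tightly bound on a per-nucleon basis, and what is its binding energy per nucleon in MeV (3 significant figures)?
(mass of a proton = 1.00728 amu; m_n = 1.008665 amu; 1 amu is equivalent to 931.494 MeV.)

¹²⁰₅₀Sn: Σm = 50(1.00728) + 70(1.008665) = 120.970550 amu; Δm = 1.095780 amu; E_B = 1020.7 MeV; E_B/A = 8.506 MeV
⁴⁰₂₀Ca: Σm = 20(1.00728) + 20(1.008665) = 40.318900 amu; Δm = 0.367300 amu; E_B = 342.138 MeV; E_B/A = 8.553 MeV
⁴⁰₂₀Ca has the higher binding energy per nucleon, so it is the more tightly bound nucleus.

⁴⁰₂₀Ca; 8.55 MeV/nucleon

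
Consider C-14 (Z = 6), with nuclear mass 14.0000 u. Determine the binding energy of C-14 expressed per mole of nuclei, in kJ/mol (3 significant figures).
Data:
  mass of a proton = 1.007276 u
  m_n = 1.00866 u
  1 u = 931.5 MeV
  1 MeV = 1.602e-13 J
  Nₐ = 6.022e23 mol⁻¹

1.01e+10 kJ/mol

Mass of separated nucleons = 6(1.007276) + 8(1.00866) = 6.043656 + 8.06928 = 14.112936 u
Mass defect Δm = 14.112936 − 14.0000 = 0.112936 u
E_B = 0.112936 × 931.5 = 105.200 MeV
Per nucleus in joules: 105.200 MeV × 1.602e-13 J/MeV = 1.6853e-11 J
Per mole: 1.6853e-11 J × 6.022e23 mol⁻¹ = 1.0149e+13 J/mol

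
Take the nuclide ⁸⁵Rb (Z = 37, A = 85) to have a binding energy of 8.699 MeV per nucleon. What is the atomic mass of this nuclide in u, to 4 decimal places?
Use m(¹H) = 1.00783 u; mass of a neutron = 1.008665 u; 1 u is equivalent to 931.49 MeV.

Total binding energy = 85 × 8.699 = 739.415 MeV
Mass defect = 739.415 MeV / (931.49 MeV/u) = 0.793798 u
Constituent mass = 37(1.00783) + 48(1.008665) = 85.705630 u
Atomic mass = 85.705630 − 0.793798 = 84.911832 u ≈ 84.9118 u (to 4 decimal places)

84.9118 u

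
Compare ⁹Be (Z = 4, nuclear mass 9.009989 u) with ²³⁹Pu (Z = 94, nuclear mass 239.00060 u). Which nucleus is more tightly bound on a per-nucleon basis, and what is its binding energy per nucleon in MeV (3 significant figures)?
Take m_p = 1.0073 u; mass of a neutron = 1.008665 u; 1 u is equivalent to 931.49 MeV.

²³⁹Pu; 7.57 MeV/nucleon

⁹Be: Σm = 4(1.0073) + 5(1.008665) = 9.072525 u; Δm = 0.062536 u; E_B = 58.252 MeV; E_B/A = 6.472 MeV
²³⁹Pu: Σm = 94(1.0073) + 145(1.008665) = 240.942625 u; Δm = 1.942025 u; E_B = 1809.0 MeV; E_B/A = 7.569 MeV
²³⁹Pu has the higher binding energy per nucleon, so it is the more tightly bound nucleus.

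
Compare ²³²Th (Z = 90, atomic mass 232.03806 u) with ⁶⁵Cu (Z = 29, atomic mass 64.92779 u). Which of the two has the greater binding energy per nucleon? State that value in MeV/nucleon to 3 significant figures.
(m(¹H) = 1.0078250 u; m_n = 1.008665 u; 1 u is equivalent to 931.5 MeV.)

²³²Th: Σm = 90(1.0078250) + 142(1.008665) = 233.9346800 u; Δm = 1.8966200 u; E_B = 1766.7 MeV; E_B/A = 7.615 MeV
⁶⁵Cu: Σm = 29(1.0078250) + 36(1.008665) = 65.5388650 u; Δm = 0.6110750 u; E_B = 569.22 MeV; E_B/A = 8.757 MeV
⁶⁵Cu has the higher binding energy per nucleon, so it is the more tightly bound nucleus.

⁶⁵Cu; 8.76 MeV/nucleon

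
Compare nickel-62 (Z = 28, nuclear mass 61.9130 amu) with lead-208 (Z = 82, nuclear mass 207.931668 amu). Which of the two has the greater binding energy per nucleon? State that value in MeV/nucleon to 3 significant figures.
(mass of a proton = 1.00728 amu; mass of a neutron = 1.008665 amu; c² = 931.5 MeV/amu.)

nickel-62: Σm = 28(1.00728) + 34(1.008665) = 62.498450 amu; Δm = 0.585450 amu; E_B = 545.35 MeV; E_B/A = 8.796 MeV
lead-208: Σm = 82(1.00728) + 126(1.008665) = 209.688750 amu; Δm = 1.757082 amu; E_B = 1636.7 MeV; E_B/A = 7.869 MeV
nickel-62 has the higher binding energy per nucleon, so it is the more tightly bound nucleus.

nickel-62; 8.80 MeV/nucleon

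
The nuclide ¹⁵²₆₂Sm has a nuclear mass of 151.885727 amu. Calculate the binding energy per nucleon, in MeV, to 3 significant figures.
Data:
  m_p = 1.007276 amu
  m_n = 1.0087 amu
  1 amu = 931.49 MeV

8.26 MeV/nucleon

With 62 protons and 90 neutrons (A = 152):
Σm = 62·m_p + 90·m_n = 62.451112 + 90.7830 = 153.234112 amu
Δm = 153.234112 − 151.885727 = 1.348385 amu
Converting to energy: 1.348385 amu × 931.49 MeV/amu = 1256.01 MeV
BE/A = 1256.01 MeV / 152 = 8.263 MeV/nucleon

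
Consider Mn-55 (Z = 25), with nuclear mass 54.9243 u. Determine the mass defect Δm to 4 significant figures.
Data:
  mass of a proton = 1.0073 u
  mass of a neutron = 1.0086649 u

Total constituent mass: 25 × 1.0073 + 30 × 1.0086649 = 55.4424470 u
Mass defect Δm = 55.4424470 − 54.9243 = 0.5181470 u

0.5181 u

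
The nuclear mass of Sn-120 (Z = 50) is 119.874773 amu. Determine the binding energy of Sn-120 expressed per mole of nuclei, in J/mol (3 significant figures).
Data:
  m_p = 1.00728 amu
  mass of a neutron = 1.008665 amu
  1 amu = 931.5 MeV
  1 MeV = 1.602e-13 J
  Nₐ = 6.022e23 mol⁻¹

9.85e+13 J/mol

With 50 protons and 70 neutrons (A = 120):
Σm = 50·m_p + 70·m_n = 50.36400 + 70.606550 = 120.970550 amu
The mass defect is 120.970550 − 119.874773 = 1.095777 amu.
E_B = 1.095777 × 931.5 = 1020.72 MeV
Per nucleus in joules: 1020.72 MeV × 1.602e-13 J/MeV = 1.6352e-10 J
Per mole: 1.6352e-10 J × 6.022e23 mol⁻¹ = 9.8472e+13 J/mol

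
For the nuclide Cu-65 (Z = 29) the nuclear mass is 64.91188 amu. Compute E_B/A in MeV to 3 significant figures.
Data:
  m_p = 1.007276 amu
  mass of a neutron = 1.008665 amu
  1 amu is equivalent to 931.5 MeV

Mass of separated nucleons = 29(1.007276) + 36(1.008665) = 29.211004 + 36.311940 = 65.522944 amu
The mass defect is 65.522944 − 64.91188 = 0.611064 amu.
E_B = 0.611064 × 931.5 = 569.206 MeV
Dividing by A = 65 gives 8.757 MeV per nucleon.

8.76 MeV/nucleon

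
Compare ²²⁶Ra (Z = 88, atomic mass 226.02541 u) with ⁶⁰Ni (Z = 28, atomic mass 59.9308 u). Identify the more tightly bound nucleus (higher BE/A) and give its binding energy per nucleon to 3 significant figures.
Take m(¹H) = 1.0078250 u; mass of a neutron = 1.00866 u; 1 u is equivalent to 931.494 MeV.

²²⁶Ra: Σm = 88(1.0078250) + 138(1.00866) = 227.8836800 u; Δm = 1.8582700 u; E_B = 1731.0 MeV; E_B/A = 7.659 MeV
⁶⁰Ni: Σm = 28(1.0078250) + 32(1.00866) = 60.4962200 u; Δm = 0.5654200 u; E_B = 526.69 MeV; E_B/A = 8.778 MeV
⁶⁰Ni has the higher binding energy per nucleon, so it is the more tightly bound nucleus.

⁶⁰Ni; 8.78 MeV/nucleon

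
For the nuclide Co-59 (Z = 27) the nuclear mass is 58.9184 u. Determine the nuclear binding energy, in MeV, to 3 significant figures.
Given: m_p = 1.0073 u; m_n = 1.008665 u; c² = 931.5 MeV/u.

Σm = 27·m_p + 32·m_n = 27.1971 + 32.277280 = 59.474380 u
Mass defect Δm = 59.474380 − 58.9184 = 0.555980 u
E_B = 0.555980 × 931.5 = 517.895 MeV

518 MeV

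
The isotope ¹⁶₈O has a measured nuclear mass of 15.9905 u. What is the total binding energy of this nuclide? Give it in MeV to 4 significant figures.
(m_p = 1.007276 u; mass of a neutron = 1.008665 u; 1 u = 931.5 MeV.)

Σm = 8·m_p + 8·m_n = 8.058208 + 8.069320 = 16.127528 u
The mass defect is 16.127528 − 15.9905 = 0.137028 u.
E_B = 0.137028 × 931.5 = 127.642 MeV

127.6 MeV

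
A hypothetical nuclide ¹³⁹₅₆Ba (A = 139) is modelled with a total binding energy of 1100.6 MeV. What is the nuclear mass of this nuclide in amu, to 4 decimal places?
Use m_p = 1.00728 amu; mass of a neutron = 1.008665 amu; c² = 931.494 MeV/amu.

Mass defect = 1100.6 MeV / (931.494 MeV/amu) = 1.181543 amu
Constituent mass = 56(1.00728) + 83(1.008665) = 140.126875 amu
Nuclear mass = 140.126875 − 1.181543 = 138.945332 amu ≈ 138.9453 amu (to 4 decimal places)

138.9453 amu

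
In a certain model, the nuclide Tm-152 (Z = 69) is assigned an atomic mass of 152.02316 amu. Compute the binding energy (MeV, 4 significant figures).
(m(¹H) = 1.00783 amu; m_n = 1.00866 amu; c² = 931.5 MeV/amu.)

With 69 protons and 83 neutrons (A = 152):
Σm = 69·m(¹H) + 83·m_n = 69.54027 + 83.71878 = 153.25905 amu
The mass defect is 153.25905 − 152.02316 = 1.23589 amu.
Converting to energy: 1.23589 amu × 931.5 MeV/amu = 1151.23 MeV

1151 MeV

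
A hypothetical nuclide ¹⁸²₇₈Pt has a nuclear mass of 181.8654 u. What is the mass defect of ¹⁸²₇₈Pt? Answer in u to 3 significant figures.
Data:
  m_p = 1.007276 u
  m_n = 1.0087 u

Total constituent mass: 78 × 1.007276 + 104 × 1.0087 = 183.472328 u
Mass defect Δm = 183.472328 − 181.8654 = 1.606928 u

1.61 u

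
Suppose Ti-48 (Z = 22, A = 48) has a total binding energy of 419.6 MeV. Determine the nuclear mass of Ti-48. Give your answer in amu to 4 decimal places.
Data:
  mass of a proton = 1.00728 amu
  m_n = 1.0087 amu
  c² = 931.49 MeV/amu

47.9359 amu

Mass defect = 419.6 MeV / (931.49 MeV/amu) = 0.450461 amu
Constituent mass = 22(1.00728) + 26(1.0087) = 48.38636 amu
Nuclear mass = 48.38636 − 0.450461 = 47.935899 amu ≈ 47.9359 amu (to 4 decimal places)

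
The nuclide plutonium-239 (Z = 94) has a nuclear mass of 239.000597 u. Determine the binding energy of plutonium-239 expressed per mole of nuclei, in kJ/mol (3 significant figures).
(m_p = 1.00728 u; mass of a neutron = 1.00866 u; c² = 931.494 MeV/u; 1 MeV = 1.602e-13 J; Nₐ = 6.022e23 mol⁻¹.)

With 94 protons and 145 neutrons (A = 239):
Mass of separated nucleons = 94(1.00728) + 145(1.00866) = 94.68432 + 146.25570 = 240.94002 u
The mass defect is 240.94002 − 239.000597 = 1.939423 u.
Binding energy = Δm·c² = 1.939423 × 931.494 MeV/u = 1806.56 MeV
Per nucleus in joules: 1806.56 MeV × 1.602e-13 J/MeV = 2.8941e-10 J
Per mole: 2.8941e-10 J × 6.022e23 mol⁻¹ = 1.7428e+14 J/mol

1.74e+11 kJ/mol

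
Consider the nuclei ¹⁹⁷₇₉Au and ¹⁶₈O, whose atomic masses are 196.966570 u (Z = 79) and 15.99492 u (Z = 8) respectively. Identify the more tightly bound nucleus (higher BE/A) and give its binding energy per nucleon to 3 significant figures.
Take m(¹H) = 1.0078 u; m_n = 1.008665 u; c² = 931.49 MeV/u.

¹⁹⁷₇₉Au: Σm = 79(1.0078) + 118(1.008665) = 198.638670 u; Δm = 1.672100 u; E_B = 1557.5 MeV; E_B/A = 7.906 MeV
¹⁶₈O: Σm = 8(1.0078) + 8(1.008665) = 16.131720 u; Δm = 0.136800 u; E_B = 127.43 MeV; E_B/A = 7.964 MeV
¹⁶₈O has the higher binding energy per nucleon, so it is the more tightly bound nucleus.

¹⁶₈O; 7.96 MeV/nucleon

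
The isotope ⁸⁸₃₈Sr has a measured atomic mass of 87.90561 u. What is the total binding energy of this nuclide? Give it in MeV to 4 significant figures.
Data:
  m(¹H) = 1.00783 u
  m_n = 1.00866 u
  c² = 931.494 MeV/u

768.4 MeV

With 38 protons and 50 neutrons (A = 88):
Total constituent mass: 38 × 1.00783 + 50 × 1.00866 = 88.73054 u
Mass defect Δm = 88.73054 − 87.90561 = 0.82493 u
E_B = 0.82493 × 931.494 = 768.417 MeV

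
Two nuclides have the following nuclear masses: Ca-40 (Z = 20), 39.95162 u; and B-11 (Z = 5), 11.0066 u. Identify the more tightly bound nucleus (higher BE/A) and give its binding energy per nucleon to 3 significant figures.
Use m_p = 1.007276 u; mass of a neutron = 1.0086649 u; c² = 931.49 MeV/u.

Ca-40; 8.55 MeV/nucleon

Ca-40: Σm = 20(1.007276) + 20(1.0086649) = 40.3188180 u; Δm = 0.3671980 u; E_B = 342.04 MeV; E_B/A = 8.551 MeV
B-11: Σm = 5(1.007276) + 6(1.0086649) = 11.0883694 u; Δm = 0.0817694 u; E_B = 76.167 MeV; E_B/A = 6.924 MeV
Ca-40 has the higher binding energy per nucleon, so it is the more tightly bound nucleus.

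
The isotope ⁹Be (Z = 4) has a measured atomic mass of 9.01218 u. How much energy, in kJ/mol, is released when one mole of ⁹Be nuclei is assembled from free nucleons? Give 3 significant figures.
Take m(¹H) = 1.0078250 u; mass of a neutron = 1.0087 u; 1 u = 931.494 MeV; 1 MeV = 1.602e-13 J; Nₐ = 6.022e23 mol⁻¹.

5.63e+09 kJ/mol

Total constituent mass: 4 × 1.0078250 + 5 × 1.0087 = 9.0748000 u
Mass defect Δm = 9.0748000 − 9.01218 = 0.0626200 u
Converting to energy: 0.0626200 u × 931.494 MeV/u = 58.3302 MeV
Per nucleus in joules: 58.3302 MeV × 1.602e-13 J/MeV = 9.3445e-12 J
Per mole: 9.3445e-12 J × 6.022e23 mol⁻¹ = 5.6273e+12 J/mol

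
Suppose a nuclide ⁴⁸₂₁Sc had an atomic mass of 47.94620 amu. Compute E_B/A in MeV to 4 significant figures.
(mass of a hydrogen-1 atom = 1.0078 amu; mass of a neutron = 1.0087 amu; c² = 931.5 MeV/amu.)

8.781 MeV/nucleon

Mass of separated nucleons = 21(1.0078) + 27(1.0087) = 21.1638 + 27.2349 = 48.3987 amu
The mass defect is 48.3987 − 47.94620 = 0.45250 amu.
Binding energy = Δm·c² = 0.45250 × 931.5 MeV/amu = 421.504 MeV
BE/A = 421.504 MeV / 48 = 8.781 MeV/nucleon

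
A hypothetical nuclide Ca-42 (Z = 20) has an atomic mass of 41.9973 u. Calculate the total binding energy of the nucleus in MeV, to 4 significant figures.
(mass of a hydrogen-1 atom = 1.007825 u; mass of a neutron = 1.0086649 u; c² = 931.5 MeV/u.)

The nucleus contains 20 protons and 42 − 20 = 22 neutrons.
Σm = 20·m(¹H) + 22·m_n = 20.156500 + 22.1906278 = 42.3471278 u
Mass defect Δm = 42.3471278 − 41.9973 = 0.3498278 u
E_B = 0.3498278 × 931.5 = 325.865 MeV

325.9 MeV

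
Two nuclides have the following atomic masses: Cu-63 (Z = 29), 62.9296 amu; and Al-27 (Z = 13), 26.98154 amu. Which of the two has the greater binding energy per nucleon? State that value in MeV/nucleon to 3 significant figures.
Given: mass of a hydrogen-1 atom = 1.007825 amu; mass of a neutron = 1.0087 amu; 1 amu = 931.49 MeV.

Cu-63: Σm = 29(1.007825) + 34(1.0087) = 63.522725 amu; Δm = 0.593125 amu; E_B = 552.49 MeV; E_B/A = 8.770 MeV
Al-27: Σm = 13(1.007825) + 14(1.0087) = 27.223525 amu; Δm = 0.241985 amu; E_B = 225.407 MeV; E_B/A = 8.348 MeV
Cu-63 has the higher binding energy per nucleon, so it is the more tightly bound nucleus.

Cu-63; 8.77 MeV/nucleon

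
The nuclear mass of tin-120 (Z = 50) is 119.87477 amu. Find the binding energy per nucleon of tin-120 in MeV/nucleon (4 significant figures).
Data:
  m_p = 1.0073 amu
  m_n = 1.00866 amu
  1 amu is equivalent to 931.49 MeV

Σm = 50·m_p + 70·m_n = 50.3650 + 70.60620 = 120.97120 amu
The mass defect is 120.97120 − 119.87477 = 1.09643 amu.
E_B = 1.09643 × 931.49 = 1021.31 MeV
BE/A = 1021.31 MeV / 120 = 8.511 MeV/nucleon

8.511 MeV/nucleon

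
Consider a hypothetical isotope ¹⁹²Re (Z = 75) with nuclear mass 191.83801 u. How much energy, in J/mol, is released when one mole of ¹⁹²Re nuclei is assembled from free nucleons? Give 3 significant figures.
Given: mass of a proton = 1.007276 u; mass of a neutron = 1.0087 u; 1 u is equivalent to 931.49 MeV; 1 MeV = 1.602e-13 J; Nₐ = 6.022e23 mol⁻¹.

1.55e+14 J/mol

Mass of separated nucleons = 75(1.007276) + 117(1.0087) = 75.545700 + 118.0179 = 193.563600 u
Mass defect Δm = 193.563600 − 191.83801 = 1.725590 u
Binding energy = Δm·c² = 1.725590 × 931.49 MeV/u = 1607.37 MeV
Per nucleus in joules: 1607.37 MeV × 1.602e-13 J/MeV = 2.5750e-10 J
Per mole: 2.5750e-10 J × 6.022e23 mol⁻¹ = 1.5507e+14 J/mol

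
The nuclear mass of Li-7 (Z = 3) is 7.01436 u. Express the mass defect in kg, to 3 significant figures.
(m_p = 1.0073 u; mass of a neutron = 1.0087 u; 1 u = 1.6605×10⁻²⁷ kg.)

7.03e-29 kg

The nucleus contains 3 protons and 7 − 3 = 4 neutrons.
Mass of separated nucleons = 3(1.0073) + 4(1.0087) = 3.0219 + 4.0348 = 7.0567 u
The mass defect is 7.0567 − 7.01436 = 0.04234 u.
In SI units: 0.04234 u × 1.6605×10⁻²⁷ kg/u = 7.0306e-29 kg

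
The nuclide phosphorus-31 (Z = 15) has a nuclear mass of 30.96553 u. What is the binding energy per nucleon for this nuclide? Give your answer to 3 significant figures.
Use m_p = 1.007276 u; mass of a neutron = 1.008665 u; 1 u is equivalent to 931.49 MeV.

8.48 MeV/nucleon

Z = 15, so N = A − Z = 31 − 15 = 16.
Mass of separated nucleons = 15(1.007276) + 16(1.008665) = 15.109140 + 16.138640 = 31.247780 u
Mass defect Δm = 31.247780 − 30.96553 = 0.282250 u
Binding energy = Δm·c² = 0.282250 × 931.49 MeV/u = 262.913 MeV
Per nucleon: 262.913 / 31 = 8.481 MeV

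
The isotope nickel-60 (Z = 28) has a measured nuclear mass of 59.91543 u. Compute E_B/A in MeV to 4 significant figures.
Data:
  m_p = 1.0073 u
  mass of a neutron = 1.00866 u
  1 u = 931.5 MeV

With 28 protons and 32 neutrons (A = 60):
Mass of separated nucleons = 28(1.0073) + 32(1.00866) = 28.2044 + 32.27712 = 60.48152 u
The mass defect is 60.48152 − 59.91543 = 0.56609 u.
E_B = 0.56609 × 931.5 = 527.313 MeV
BE/A = 527.313 MeV / 60 = 8.789 MeV/nucleon

8.789 MeV/nucleon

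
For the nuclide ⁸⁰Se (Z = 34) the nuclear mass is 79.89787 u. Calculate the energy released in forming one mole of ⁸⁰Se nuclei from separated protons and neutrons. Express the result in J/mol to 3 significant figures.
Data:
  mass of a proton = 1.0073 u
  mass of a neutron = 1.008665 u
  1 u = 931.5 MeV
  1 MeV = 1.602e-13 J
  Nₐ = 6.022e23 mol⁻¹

6.73e+13 J/mol

Σm = 34·m_p + 46·m_n = 34.2482 + 46.398590 = 80.646790 u
The mass defect is 80.646790 − 79.89787 = 0.748920 u.
Binding energy = Δm·c² = 0.748920 × 931.5 MeV/u = 697.619 MeV
Per nucleus in joules: 697.619 MeV × 1.602e-13 J/MeV = 1.1176e-10 J
Per mole: 1.1176e-10 J × 6.022e23 mol⁻¹ = 6.7302e+13 J/mol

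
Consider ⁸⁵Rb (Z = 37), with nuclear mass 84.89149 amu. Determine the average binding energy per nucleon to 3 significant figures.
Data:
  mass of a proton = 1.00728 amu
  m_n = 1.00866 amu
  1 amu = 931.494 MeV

Mass of separated nucleons = 37(1.00728) + 48(1.00866) = 37.26936 + 48.41568 = 85.68504 amu
The mass defect is 85.68504 − 84.89149 = 0.79355 amu.
E_B = 0.79355 × 931.494 = 739.187 MeV
BE/A = 739.187 MeV / 85 = 8.696 MeV/nucleon

8.70 MeV/nucleon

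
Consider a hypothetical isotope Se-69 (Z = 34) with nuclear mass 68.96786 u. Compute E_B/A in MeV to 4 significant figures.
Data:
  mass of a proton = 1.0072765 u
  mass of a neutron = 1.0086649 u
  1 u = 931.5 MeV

7.868 MeV/nucleon

Z = 34, so N = A − Z = 69 − 34 = 35.
Σm = 34·m_p + 35·m_n = 34.2474010 + 35.3032715 = 69.5506725 u
Δm = 69.5506725 − 68.96786 = 0.5828125 u
E_B = 0.5828125 × 931.5 = 542.890 MeV
Dividing by A = 69 gives 7.868 MeV per nucleon.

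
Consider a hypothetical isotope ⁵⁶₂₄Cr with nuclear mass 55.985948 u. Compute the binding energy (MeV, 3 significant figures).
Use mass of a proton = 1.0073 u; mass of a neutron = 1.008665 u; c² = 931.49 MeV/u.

435 MeV

Total constituent mass: 24 × 1.0073 + 32 × 1.008665 = 56.452480 u
Mass defect Δm = 56.452480 − 55.985948 = 0.466532 u
E_B = 0.466532 × 931.49 = 434.570 MeV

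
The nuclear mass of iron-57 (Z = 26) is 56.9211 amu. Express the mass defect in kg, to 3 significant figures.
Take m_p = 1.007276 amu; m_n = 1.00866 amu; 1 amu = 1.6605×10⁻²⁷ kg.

Z = 26, so N = A − Z = 57 − 26 = 31.
Mass of separated nucleons = 26(1.007276) + 31(1.00866) = 26.189176 + 31.26846 = 57.457636 amu
Δm = 57.457636 − 56.9211 = 0.536536 amu
In SI units: 0.536536 amu × 1.6605×10⁻²⁷ kg/amu = 8.9092e-28 kg

8.91e-28 kg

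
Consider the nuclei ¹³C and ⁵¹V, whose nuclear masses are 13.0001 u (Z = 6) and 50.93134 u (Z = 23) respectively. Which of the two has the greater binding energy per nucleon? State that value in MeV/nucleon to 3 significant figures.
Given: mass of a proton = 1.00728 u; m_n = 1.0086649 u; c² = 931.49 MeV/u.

¹³C: Σm = 6(1.00728) + 7(1.0086649) = 13.1043343 u; Δm = 0.1042343 u; E_B = 97.093 MeV; E_B/A = 7.469 MeV
⁵¹V: Σm = 23(1.00728) + 28(1.0086649) = 51.4100572 u; Δm = 0.4787172 u; E_B = 445.92 MeV; E_B/A = 8.744 MeV
⁵¹V has the higher binding energy per nucleon, so it is the more tightly bound nucleus.

⁵¹V; 8.74 MeV/nucleon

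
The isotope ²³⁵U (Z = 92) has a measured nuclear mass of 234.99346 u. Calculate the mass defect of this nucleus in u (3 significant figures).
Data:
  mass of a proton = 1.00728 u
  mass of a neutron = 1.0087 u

Z = 92, so N = A − Z = 235 − 92 = 143.
Mass of separated nucleons = 92(1.00728) + 143(1.0087) = 92.66976 + 144.2441 = 236.91386 u
Mass defect Δm = 236.91386 − 234.99346 = 1.92040 u

1.92 u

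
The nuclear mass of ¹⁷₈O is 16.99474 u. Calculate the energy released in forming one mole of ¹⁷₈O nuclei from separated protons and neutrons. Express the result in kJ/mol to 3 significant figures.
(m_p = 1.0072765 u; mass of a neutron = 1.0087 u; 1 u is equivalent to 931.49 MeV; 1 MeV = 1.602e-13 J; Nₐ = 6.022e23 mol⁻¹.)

Z = 8, so N = A − Z = 17 − 8 = 9.
Σm = 8·m_p + 9·m_n = 8.0582120 + 9.0783 = 17.1365120 u
Mass defect Δm = 17.1365120 − 16.99474 = 0.1417720 u
Converting to energy: 0.1417720 u × 931.49 MeV/u = 132.059 MeV
Per nucleus in joules: 132.059 MeV × 1.602e-13 J/MeV = 2.1156e-11 J
Per mole: 2.1156e-11 J × 6.022e23 mol⁻¹ = 1.2740e+13 J/mol

1.27e+10 kJ/mol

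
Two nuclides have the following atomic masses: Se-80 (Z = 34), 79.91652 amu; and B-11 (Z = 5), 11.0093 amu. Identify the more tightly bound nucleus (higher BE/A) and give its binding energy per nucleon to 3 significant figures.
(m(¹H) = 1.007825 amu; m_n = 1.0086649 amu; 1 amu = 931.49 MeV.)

Se-80; 8.71 MeV/nucleon

Se-80: Σm = 34(1.007825) + 46(1.0086649) = 80.6646354 amu; Δm = 0.7481154 amu; E_B = 696.86 MeV; E_B/A = 8.711 MeV
B-11: Σm = 5(1.007825) + 6(1.0086649) = 11.0911144 amu; Δm = 0.0818144 amu; E_B = 76.209 MeV; E_B/A = 6.928 MeV
Se-80 has the higher binding energy per nucleon, so it is the more tightly bound nucleus.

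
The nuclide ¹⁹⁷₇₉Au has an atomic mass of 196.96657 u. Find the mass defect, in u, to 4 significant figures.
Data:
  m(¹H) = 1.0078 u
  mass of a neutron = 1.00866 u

1.672 u

Σm = 79·m(¹H) + 118·m_n = 79.6162 + 119.02188 = 198.63808 u
Δm = 198.63808 − 196.96657 = 1.67151 u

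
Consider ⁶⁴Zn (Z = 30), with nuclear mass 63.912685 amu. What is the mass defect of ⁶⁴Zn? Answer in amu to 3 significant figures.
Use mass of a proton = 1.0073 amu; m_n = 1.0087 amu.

With 30 protons and 34 neutrons (A = 64):
Σm = 30·m_p + 34·m_n = 30.2190 + 34.2958 = 64.5148 amu
The mass defect is 64.5148 − 63.912685 = 0.602115 amu.

0.602 amu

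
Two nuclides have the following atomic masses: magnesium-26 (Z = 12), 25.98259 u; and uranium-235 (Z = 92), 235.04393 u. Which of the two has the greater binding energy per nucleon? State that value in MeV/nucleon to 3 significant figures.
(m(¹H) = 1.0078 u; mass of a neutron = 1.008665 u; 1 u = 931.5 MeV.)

magnesium-26: Σm = 12(1.0078) + 14(1.008665) = 26.214910 u; Δm = 0.232320 u; E_B = 216.41 MeV; E_B/A = 8.323 MeV
uranium-235: Σm = 92(1.0078) + 143(1.008665) = 236.956695 u; Δm = 1.912765 u; E_B = 1781.7 MeV; E_B/A = 7.582 MeV
magnesium-26 has the higher binding energy per nucleon, so it is the more tightly bound nucleus.

magnesium-26; 8.32 MeV/nucleon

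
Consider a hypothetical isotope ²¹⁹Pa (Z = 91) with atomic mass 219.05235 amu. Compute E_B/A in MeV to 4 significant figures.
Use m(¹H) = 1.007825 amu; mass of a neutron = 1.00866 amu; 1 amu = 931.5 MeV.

Σm = 91·m(¹H) + 128·m_n = 91.712075 + 129.10848 = 220.820555 amu
The mass defect is 220.820555 − 219.05235 = 1.768205 amu.
Converting to energy: 1.768205 amu × 931.5 MeV/amu = 1647.08 MeV
Dividing by A = 219 gives 7.521 MeV per nucleon.

7.521 MeV/nucleon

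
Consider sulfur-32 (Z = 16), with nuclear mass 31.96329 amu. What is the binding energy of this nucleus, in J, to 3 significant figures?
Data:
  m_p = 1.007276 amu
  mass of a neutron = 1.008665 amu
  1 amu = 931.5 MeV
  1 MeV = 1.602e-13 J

The nucleus contains 16 protons and 32 − 16 = 16 neutrons.
Mass of separated nucleons = 16(1.007276) + 16(1.008665) = 16.116416 + 16.138640 = 32.255056 amu
Δm = 32.255056 − 31.96329 = 0.291766 amu
Converting to energy: 0.291766 amu × 931.5 MeV/amu = 271.780 MeV
In joules: 271.780 MeV × 1.602e-13 J/MeV = 4.3539e-11 J

4.35e-11 J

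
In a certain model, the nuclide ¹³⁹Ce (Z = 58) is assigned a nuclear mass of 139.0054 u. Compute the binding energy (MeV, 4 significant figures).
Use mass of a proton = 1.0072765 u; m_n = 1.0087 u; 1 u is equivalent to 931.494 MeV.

1045 MeV

With 58 protons and 81 neutrons (A = 139):
Σm = 58·m_p + 81·m_n = 58.4220370 + 81.7047 = 140.1267370 u
Mass defect Δm = 140.1267370 − 139.0054 = 1.1213370 u
E_B = 1.1213370 × 931.494 = 1044.52 MeV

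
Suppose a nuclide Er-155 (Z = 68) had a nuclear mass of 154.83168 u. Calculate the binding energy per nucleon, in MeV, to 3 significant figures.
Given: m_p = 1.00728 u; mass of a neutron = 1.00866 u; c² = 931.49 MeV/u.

8.51 MeV/nucleon

Total constituent mass: 68 × 1.00728 + 87 × 1.00866 = 156.24846 u
Δm = 156.24846 − 154.83168 = 1.41678 u
E_B = 1.41678 × 931.49 = 1319.72 MeV
Per nucleon: 1319.72 / 155 = 8.514 MeV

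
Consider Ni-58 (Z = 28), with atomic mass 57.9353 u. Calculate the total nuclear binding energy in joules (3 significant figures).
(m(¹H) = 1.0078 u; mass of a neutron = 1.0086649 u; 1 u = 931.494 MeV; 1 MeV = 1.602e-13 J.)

8.10e-11 J

The nucleus contains 28 protons and 58 − 28 = 30 neutrons.
Total constituent mass: 28 × 1.0078 + 30 × 1.0086649 = 58.4783470 u
Δm = 58.4783470 − 57.9353 = 0.5430470 u
E_B = 0.5430470 × 931.494 = 505.845 MeV
In joules: 505.845 MeV × 1.602e-13 J/MeV = 8.1036e-11 J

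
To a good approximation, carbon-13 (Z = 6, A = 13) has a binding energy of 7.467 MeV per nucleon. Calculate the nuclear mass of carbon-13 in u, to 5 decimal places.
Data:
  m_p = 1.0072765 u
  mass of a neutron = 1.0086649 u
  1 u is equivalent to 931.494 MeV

13.00010 u

Total binding energy = 13 × 7.467 = 97.071 MeV
Mass defect = 97.071 MeV / (931.494 MeV/u) = 0.1042100 u
Constituent mass = 6(1.0072765) + 7(1.0086649) = 13.1043133 u
Nuclear mass = 13.1043133 − 0.1042100 = 13.0001033 u ≈ 13.00010 u (to 5 decimal places)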